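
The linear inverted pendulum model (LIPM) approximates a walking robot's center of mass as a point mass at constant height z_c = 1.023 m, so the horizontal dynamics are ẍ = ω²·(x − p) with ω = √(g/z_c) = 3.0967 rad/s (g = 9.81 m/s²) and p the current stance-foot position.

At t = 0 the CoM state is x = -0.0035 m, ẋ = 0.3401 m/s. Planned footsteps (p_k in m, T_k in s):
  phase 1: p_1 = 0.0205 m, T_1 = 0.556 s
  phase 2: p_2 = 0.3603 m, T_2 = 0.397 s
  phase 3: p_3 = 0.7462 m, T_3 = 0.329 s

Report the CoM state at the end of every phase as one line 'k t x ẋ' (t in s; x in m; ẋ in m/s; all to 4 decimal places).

phase 1: p=0.0205, T=0.556, ωT=1.721765, cosh=2.886573, sinh=2.707822; start (x,ẋ)=(-0.003500, 0.340100) → end (x,ẋ)=(0.248613, 0.780476)
phase 2: p=0.3603, T=0.397, ωT=1.229390, cosh=1.855807, sinh=1.563336; start (x,ẋ)=(0.248613, 0.780476) → end (x,ẋ)=(0.547046, 0.907716)
phase 3: p=0.7462, T=0.329, ωT=1.018814, cosh=1.565466, sinh=1.204443; start (x,ẋ)=(0.547046, 0.907716) → end (x,ẋ)=(0.787481, 0.678193)

1 0.5560 0.2486 0.7805
2 0.9530 0.5470 0.9077
3 1.2820 0.7875 0.6782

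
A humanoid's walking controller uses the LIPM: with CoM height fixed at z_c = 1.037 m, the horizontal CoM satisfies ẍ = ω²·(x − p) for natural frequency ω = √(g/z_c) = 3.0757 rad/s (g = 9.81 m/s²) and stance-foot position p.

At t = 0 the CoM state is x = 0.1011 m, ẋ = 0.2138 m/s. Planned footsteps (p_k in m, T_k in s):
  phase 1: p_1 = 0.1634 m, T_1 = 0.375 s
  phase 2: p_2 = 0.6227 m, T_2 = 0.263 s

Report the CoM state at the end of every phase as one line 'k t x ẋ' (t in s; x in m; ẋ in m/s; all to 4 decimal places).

phase 1: p=0.1634, T=0.375, ωT=1.153388, cosh=1.742238, sinh=1.426672; start (x,ẋ)=(0.101100, 0.213800) → end (x,ẋ)=(0.154030, 0.099117)
phase 2: p=0.6227, T=0.263, ωT=0.808909, cosh=1.345400, sinh=0.900057; start (x,ẋ)=(0.154030, 0.099117) → end (x,ẋ)=(0.021157, -1.164068)

1 0.3750 0.1540 0.0991
2 0.6380 0.0212 -1.1641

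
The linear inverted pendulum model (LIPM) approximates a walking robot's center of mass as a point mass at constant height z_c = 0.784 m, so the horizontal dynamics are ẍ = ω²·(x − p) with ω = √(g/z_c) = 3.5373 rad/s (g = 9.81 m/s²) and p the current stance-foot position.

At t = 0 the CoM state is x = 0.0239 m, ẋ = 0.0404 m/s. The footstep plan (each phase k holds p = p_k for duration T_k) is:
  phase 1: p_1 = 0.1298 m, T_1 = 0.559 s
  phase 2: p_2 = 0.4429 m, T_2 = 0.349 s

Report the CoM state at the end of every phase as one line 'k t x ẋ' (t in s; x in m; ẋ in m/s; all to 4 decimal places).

1 0.5590 -0.2196 -1.1783
2 0.9080 -1.3158 -5.8820

phase 1: p=0.1298, T=0.559, ωT=1.977351, cosh=3.681008, sinh=3.542572; start (x,ẋ)=(0.023900, 0.040400) → end (x,ẋ)=(-0.219559, -1.178335)
phase 2: p=0.4429, T=0.349, ωT=1.234518, cosh=1.863848, sinh=1.572873; start (x,ẋ)=(-0.219559, -1.178335) → end (x,ẋ)=(-1.315773, -5.881973)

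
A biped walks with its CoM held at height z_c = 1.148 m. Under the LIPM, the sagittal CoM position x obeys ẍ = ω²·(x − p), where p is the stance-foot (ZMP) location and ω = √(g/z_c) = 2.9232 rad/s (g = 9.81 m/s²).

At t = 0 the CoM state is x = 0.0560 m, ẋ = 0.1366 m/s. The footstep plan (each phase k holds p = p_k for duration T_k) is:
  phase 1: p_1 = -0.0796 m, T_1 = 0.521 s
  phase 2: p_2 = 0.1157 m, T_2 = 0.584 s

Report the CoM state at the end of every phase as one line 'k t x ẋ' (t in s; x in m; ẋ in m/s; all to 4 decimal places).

phase 1: p=-0.0796, T=0.521, ωT=1.522987, cosh=2.401982, sinh=2.183922; start (x,ẋ)=(0.056000, 0.136600) → end (x,ẋ)=(0.348163, 1.193787)
phase 2: p=0.1157, T=0.584, ωT=1.707149, cosh=2.847301, sinh=2.665919; start (x,ẋ)=(0.348163, 1.193787) → end (x,ẋ)=(1.866308, 5.210654)

1 0.5210 0.3482 1.1938
2 1.1050 1.8663 5.2107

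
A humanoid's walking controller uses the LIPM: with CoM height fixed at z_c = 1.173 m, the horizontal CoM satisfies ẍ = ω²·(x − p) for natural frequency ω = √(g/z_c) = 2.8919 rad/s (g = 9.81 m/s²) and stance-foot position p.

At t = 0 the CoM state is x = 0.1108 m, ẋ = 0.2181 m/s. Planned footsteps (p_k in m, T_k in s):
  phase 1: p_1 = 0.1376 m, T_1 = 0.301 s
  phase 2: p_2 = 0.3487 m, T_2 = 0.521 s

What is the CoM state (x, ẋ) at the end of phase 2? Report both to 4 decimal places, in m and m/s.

phase 1: p=0.1376, T=0.301, ωT=0.870462, cosh=1.403386, sinh=0.984628; start (x,ẋ)=(0.110800, 0.218100) → end (x,ẋ)=(0.174247, 0.229767)
phase 2: p=0.3487, T=0.521, ωT=1.506680, cosh=2.366686, sinh=2.145041; start (x,ẋ)=(0.174247, 0.229767) → end (x,ẋ)=(0.106253, -0.538386)

x = 0.1063, ẋ = -0.5384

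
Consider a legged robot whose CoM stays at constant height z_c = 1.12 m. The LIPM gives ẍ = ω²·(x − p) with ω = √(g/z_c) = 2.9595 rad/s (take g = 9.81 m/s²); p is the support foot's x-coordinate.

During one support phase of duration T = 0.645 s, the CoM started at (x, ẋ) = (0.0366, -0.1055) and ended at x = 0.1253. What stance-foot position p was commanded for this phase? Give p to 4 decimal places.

ωT = 2.9595·0.645 = 1.908878; cosh(ωT) = 3.446880, sinh(ωT) = 3.298633
x(T) = p + (x₀−p)·cosh(ωT) + (ẋ₀/ω)·sinh(ωT) ⇒ p·(1 − cosh) = x(T) − x₀·cosh − (ẋ₀/ω)·sinh
numerator   = 0.1253 − (0.0366)·3.446880 − (-0.1055/2.9595)·3.298633 = 0.116734
denominator = 1 − 3.446880 = -2.446880
p = 0.116734 / -2.446880 = -0.0477

p = -0.0477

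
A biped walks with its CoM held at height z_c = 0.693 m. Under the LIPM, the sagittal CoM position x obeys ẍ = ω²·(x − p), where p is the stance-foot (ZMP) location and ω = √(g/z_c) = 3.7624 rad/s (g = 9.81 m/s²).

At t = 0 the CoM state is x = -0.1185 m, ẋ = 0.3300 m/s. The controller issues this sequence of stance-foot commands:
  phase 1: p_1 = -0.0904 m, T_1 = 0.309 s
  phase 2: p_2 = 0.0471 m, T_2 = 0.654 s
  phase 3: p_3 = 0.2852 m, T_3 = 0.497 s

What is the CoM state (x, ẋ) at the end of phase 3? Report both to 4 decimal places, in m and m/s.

x = 1.5124, ẋ = 4.7638

phase 1: p=-0.0904, T=0.309, ωT=1.162582, cosh=1.755428, sinh=1.442751; start (x,ẋ)=(-0.118500, 0.330000) → end (x,ẋ)=(-0.013184, 0.426759)
phase 2: p=0.0471, T=0.654, ωT=2.460610, cosh=5.898666, sinh=5.813283; start (x,ẋ)=(-0.013184, 0.426759) → end (x,ẋ)=(0.350890, 1.198784)
phase 3: p=0.2852, T=0.497, ωT=1.869913, cosh=3.320934, sinh=3.166797; start (x,ẋ)=(0.350890, 1.198784) → end (x,ẋ)=(1.512364, 4.763765)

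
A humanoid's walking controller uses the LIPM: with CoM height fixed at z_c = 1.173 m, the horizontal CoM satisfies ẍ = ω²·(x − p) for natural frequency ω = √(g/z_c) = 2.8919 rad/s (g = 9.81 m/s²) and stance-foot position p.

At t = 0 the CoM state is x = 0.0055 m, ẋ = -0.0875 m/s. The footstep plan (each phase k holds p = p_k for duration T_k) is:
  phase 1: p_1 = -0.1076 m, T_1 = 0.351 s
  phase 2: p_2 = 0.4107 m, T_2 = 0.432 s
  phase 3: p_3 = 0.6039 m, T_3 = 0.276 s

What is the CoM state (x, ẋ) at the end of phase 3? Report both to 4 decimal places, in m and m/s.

x = -0.8066, ẋ = -3.6534

phase 1: p=-0.1076, T=0.351, ωT=1.015057, cosh=1.560951, sinh=1.198569; start (x,ẋ)=(0.005500, -0.087500) → end (x,ẋ)=(0.032679, 0.255438)
phase 2: p=0.4107, T=0.432, ωT=1.249301, cosh=1.887304, sinh=1.600599; start (x,ẋ)=(0.032679, 0.255438) → end (x,ẋ)=(-0.161363, -1.267687)
phase 3: p=0.6039, T=0.276, ωT=0.798164, cosh=1.335807, sinh=0.885652; start (x,ẋ)=(-0.161363, -1.267687) → end (x,ẋ)=(-0.806576, -3.653390)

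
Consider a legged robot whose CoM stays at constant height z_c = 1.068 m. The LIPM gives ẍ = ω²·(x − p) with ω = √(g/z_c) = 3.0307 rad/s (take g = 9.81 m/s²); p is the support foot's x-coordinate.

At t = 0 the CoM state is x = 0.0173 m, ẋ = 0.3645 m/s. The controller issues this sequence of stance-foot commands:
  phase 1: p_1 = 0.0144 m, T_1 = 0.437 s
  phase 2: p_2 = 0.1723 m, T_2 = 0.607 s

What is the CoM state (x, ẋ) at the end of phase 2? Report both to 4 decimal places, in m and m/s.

x = 1.1178, ẋ = 2.9567

phase 1: p=0.0144, T=0.437, ωT=1.324416, cosh=2.012973, sinh=1.747015; start (x,ẋ)=(0.017300, 0.364500) → end (x,ẋ)=(0.230350, 0.749083)
phase 2: p=0.1723, T=0.607, ωT=1.839635, cosh=3.226558, sinh=3.067682; start (x,ẋ)=(0.230350, 0.749083) → end (x,ẋ)=(1.117825, 2.956663)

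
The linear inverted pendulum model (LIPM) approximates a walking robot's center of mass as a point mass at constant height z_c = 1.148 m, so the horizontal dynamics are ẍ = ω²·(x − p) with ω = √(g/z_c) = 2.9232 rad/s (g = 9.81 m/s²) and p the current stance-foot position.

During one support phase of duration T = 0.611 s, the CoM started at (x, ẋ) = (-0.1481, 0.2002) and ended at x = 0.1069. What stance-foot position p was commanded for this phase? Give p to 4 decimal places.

p = -0.1754

ωT = 2.9232·0.611 = 1.786075; cosh(ωT) = 3.066804, sinh(ωT) = 2.899187
x(T) = p + (x₀−p)·cosh(ωT) + (ẋ₀/ω)·sinh(ωT) ⇒ p·(1 − cosh) = x(T) − x₀·cosh − (ẋ₀/ω)·sinh
numerator   = 0.1069 − (-0.1481)·3.066804 − (0.2002/2.9232)·2.899187 = 0.362538
denominator = 1 − 3.066804 = -2.066804
p = 0.362538 / -2.066804 = -0.1754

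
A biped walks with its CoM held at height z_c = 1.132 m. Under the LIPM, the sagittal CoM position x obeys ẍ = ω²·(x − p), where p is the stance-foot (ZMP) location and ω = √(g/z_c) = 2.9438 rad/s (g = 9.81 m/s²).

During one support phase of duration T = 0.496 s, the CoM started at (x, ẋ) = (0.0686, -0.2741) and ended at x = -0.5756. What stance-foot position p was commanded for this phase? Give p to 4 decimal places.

ωT = 2.9438·0.496 = 1.460125; cosh(ωT) = 2.269352, sinh(ωT) = 2.037145
x(T) = p + (x₀−p)·cosh(ωT) + (ẋ₀/ω)·sinh(ωT) ⇒ p·(1 − cosh) = x(T) − x₀·cosh − (ẋ₀/ω)·sinh
numerator   = -0.5756 − (0.0686)·2.269352 − (-0.2741/2.9438)·2.037145 = -0.541597
denominator = 1 − 2.269352 = -1.269352
p = -0.541597 / -1.269352 = 0.4267

p = 0.4267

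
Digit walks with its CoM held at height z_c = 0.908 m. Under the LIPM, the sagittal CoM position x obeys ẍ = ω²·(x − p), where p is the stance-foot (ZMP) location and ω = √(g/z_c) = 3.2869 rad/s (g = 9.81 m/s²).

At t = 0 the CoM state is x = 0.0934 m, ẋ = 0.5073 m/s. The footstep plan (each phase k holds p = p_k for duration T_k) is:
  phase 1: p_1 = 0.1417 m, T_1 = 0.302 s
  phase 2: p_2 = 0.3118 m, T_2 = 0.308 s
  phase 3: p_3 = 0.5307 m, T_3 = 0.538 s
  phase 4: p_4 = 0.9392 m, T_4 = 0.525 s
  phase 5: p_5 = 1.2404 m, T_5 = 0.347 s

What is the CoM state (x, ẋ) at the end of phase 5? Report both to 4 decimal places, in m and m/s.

phase 1: p=0.1417, T=0.302, ωT=0.992644, cosh=1.534477, sinh=1.163882; start (x,ẋ)=(0.093400, 0.507300) → end (x,ẋ)=(0.247218, 0.593666)
phase 2: p=0.3118, T=0.308, ωT=1.012365, cosh=1.557731, sinh=1.194372; start (x,ẋ)=(0.247218, 0.593666) → end (x,ẋ)=(0.426921, 0.671237)
phase 3: p=0.5307, T=0.538, ωT=1.768352, cosh=3.015901, sinh=2.845287; start (x,ẋ)=(0.426921, 0.671237) → end (x,ẋ)=(0.798766, 1.053828)
phase 4: p=0.9392, T=0.525, ωT=1.725623, cosh=2.897039, sinh=2.718977; start (x,ẋ)=(0.798766, 1.053828) → end (x,ẋ)=(1.404101, 1.797922)
phase 5: p=1.2404, T=0.347, ωT=1.140554, cosh=1.724072, sinh=1.404430; start (x,ẋ)=(1.404101, 1.797922) → end (x,ẋ)=(2.290851, 3.855428)

x = 2.2909, ẋ = 3.8554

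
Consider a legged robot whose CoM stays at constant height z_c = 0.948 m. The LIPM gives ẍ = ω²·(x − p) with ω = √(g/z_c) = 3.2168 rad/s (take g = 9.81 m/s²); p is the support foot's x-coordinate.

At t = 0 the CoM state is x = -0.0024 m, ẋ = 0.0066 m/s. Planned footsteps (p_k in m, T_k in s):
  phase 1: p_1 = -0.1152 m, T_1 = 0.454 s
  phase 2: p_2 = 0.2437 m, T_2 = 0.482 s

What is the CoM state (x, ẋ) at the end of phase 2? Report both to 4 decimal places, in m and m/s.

phase 1: p=-0.1152, T=0.454, ωT=1.460427, cosh=2.269968, sinh=2.037831; start (x,ẋ)=(-0.002400, 0.006600) → end (x,ẋ)=(0.145033, 0.754419)
phase 2: p=0.2437, T=0.482, ωT=1.550498, cosh=2.462979, sinh=2.250836; start (x,ẋ)=(0.145033, 0.754419) → end (x,ẋ)=(0.528563, 1.143724)

x = 0.5286, ẋ = 1.1437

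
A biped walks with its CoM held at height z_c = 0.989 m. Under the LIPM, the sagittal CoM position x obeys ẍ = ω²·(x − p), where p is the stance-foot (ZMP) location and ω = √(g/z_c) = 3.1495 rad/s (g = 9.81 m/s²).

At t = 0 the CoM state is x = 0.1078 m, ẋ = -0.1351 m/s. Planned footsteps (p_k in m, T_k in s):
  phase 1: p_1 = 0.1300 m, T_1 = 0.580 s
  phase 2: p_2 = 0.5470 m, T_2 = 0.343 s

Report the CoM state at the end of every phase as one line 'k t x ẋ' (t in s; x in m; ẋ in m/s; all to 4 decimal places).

phase 1: p=0.1300, T=0.580, ωT=1.826710, cosh=3.187177, sinh=3.026234; start (x,ẋ)=(0.107800, -0.135100) → end (x,ẋ)=(-0.070568, -0.642179)
phase 2: p=0.5470, T=0.343, ωT=1.080279, cosh=1.642500, sinh=1.302999; start (x,ẋ)=(-0.070568, -0.642179) → end (x,ẋ)=(-0.733035, -3.589151)

1 0.5800 -0.0706 -0.6422
2 0.9230 -0.7330 -3.5892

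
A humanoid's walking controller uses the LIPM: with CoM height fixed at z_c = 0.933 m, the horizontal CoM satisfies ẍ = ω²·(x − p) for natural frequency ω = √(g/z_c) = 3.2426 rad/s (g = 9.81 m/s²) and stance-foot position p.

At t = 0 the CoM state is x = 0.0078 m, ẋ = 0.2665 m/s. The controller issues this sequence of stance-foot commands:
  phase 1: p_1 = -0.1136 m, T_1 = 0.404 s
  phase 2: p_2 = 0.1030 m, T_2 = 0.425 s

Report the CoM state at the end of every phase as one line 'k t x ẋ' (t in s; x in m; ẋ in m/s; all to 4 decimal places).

1 0.4040 0.2690 1.2062
2 0.8290 1.1441 3.5444

phase 1: p=-0.1136, T=0.404, ωT=1.310010, cosh=1.988015, sinh=1.718198; start (x,ẋ)=(0.007800, 0.266500) → end (x,ẋ)=(0.268959, 1.206177)
phase 2: p=0.1030, T=0.425, ωT=1.378105, cosh=2.109716, sinh=1.857660; start (x,ẋ)=(0.268959, 1.206177) → end (x,ẋ)=(1.144135, 3.544368)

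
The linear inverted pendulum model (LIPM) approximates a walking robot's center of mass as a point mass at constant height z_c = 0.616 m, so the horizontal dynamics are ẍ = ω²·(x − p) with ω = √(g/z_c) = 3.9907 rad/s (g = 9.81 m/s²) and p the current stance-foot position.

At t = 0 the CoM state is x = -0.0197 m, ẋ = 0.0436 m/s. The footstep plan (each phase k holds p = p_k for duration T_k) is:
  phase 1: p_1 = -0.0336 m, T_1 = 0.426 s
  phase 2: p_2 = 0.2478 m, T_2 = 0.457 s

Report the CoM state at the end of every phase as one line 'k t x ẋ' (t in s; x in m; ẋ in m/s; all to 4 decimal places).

1 0.4260 0.0346 0.2701
2 0.8830 -0.2256 -1.7081

phase 1: p=-0.0336, T=0.426, ωT=1.700038, cosh=2.828417, sinh=2.645740; start (x,ẋ)=(-0.019700, 0.043600) → end (x,ẋ)=(0.034621, 0.270080)
phase 2: p=0.2478, T=0.457, ωT=1.823750, cosh=3.178233, sinh=3.016813; start (x,ẋ)=(0.034621, 0.270080) → end (x,ẋ)=(-0.225563, -1.708129)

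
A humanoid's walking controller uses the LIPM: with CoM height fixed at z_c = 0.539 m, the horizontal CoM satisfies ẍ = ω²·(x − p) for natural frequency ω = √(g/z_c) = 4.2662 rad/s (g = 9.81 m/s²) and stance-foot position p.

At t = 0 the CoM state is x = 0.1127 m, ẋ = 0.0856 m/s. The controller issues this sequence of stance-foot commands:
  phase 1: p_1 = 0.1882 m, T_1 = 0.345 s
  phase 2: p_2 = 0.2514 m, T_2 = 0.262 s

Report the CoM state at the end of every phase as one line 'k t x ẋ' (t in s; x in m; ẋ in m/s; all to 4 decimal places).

1 0.3450 0.0565 -0.4685
2 0.6070 -0.2285 -1.9284

phase 1: p=0.1882, T=0.345, ωT=1.471839, cosh=2.293372, sinh=2.063869; start (x,ẋ)=(0.112700, 0.085600) → end (x,ẋ)=(0.056461, -0.468456)
phase 2: p=0.2514, T=0.262, ωT=1.117744, cosh=1.692483, sinh=1.365466; start (x,ẋ)=(0.056461, -0.468456) → end (x,ẋ)=(-0.228467, -1.928439)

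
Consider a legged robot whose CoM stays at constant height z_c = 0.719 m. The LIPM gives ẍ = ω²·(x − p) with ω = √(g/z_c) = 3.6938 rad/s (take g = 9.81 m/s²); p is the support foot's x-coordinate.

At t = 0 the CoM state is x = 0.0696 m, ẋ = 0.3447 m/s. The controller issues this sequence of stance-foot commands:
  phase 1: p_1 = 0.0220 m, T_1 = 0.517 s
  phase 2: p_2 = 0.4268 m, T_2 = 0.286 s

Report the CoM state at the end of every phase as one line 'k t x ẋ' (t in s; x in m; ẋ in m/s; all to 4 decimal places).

phase 1: p=0.0220, T=0.517, ωT=1.909695, cosh=3.449576, sinh=3.301451; start (x,ẋ)=(0.069600, 0.344700) → end (x,ẋ)=(0.494286, 1.769546)
phase 2: p=0.4268, T=0.286, ωT=1.056427, cosh=1.611886, sinh=1.264190; start (x,ẋ)=(0.494286, 1.769546) → end (x,ẋ)=(1.141201, 3.167445)

1 0.5170 0.4943 1.7695
2 0.8030 1.1412 3.1674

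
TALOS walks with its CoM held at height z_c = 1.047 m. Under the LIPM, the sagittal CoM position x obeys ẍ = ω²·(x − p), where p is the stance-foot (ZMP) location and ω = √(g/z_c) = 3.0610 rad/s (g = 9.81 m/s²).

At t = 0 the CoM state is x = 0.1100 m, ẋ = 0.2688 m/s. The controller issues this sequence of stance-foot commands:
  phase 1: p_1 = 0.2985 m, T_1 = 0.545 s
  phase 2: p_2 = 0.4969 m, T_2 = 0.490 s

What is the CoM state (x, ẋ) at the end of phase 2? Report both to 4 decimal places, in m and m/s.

phase 1: p=0.2985, T=0.545, ωT=1.668245, cosh=2.745715, sinh=2.557138; start (x,ẋ)=(0.110000, 0.268800) → end (x,ẋ)=(0.005486, -0.737416)
phase 2: p=0.4969, T=0.490, ωT=1.499890, cosh=2.352175, sinh=2.129021; start (x,ẋ)=(0.005486, -0.737416) → end (x,ẋ)=(-1.171887, -4.937043)

x = -1.1719, ẋ = -4.9370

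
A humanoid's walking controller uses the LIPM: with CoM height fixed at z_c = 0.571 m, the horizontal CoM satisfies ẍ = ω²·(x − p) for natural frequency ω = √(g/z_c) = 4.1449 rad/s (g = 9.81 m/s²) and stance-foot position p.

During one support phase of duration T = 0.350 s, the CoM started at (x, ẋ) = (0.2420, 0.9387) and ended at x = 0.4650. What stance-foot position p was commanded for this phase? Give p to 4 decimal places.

ωT = 4.1449·0.350 = 1.450715; cosh(ωT) = 2.250283, sinh(ωT) = 2.015881
x(T) = p + (x₀−p)·cosh(ωT) + (ẋ₀/ω)·sinh(ωT) ⇒ p·(1 − cosh) = x(T) − x₀·cosh − (ẋ₀/ω)·sinh
numerator   = 0.4650 − (0.2420)·2.250283 − (0.9387/4.1449)·2.015881 = -0.536107
denominator = 1 − 2.250283 = -1.250283
p = -0.536107 / -1.250283 = 0.4288

p = 0.4288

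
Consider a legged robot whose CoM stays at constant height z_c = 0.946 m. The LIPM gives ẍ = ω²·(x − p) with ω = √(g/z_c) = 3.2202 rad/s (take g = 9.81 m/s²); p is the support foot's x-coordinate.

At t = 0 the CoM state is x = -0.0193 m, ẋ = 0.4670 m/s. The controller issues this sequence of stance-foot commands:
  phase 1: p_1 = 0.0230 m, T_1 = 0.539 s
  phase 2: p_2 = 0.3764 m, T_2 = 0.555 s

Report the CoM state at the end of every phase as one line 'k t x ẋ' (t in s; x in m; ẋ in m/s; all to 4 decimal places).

phase 1: p=0.0230, T=0.539, ωT=1.735688, cosh=2.924554, sinh=2.748275; start (x,ẋ)=(-0.019300, 0.467000) → end (x,ẋ)=(0.297852, 0.991412)
phase 2: p=0.3764, T=0.555, ωT=1.787211, cosh=3.070099, sinh=2.902672; start (x,ẋ)=(0.297852, 0.991412) → end (x,ẋ)=(1.028903, 2.309528)

1 0.5390 0.2979 0.9914
2 1.0940 1.0289 2.3095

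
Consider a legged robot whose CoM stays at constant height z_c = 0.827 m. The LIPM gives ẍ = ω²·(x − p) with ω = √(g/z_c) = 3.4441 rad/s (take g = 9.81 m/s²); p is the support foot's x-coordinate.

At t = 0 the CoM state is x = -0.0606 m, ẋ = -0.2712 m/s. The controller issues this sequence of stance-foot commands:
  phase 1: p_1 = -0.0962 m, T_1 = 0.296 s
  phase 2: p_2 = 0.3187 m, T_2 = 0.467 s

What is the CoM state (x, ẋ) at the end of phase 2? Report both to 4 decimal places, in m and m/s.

x = -1.0535, ẋ = -4.4684

phase 1: p=-0.0962, T=0.296, ωT=1.019454, cosh=1.566236, sinh=1.205444; start (x,ẋ)=(-0.060600, -0.271200) → end (x,ẋ)=(-0.135363, -0.276964)
phase 2: p=0.3187, T=0.467, ωT=1.608395, cosh=2.597498, sinh=2.397289; start (x,ẋ)=(-0.135363, -0.276964) → end (x,ẋ)=(-1.053509, -4.468383)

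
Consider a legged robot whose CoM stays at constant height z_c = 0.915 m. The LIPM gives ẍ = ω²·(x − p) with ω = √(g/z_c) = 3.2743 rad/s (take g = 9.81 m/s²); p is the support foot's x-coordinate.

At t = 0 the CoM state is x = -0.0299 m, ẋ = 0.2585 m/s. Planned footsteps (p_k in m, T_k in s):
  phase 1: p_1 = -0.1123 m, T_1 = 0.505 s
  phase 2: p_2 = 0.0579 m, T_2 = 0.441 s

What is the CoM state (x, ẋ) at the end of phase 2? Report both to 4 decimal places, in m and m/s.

x = 1.4636, ẋ = 4.7337

phase 1: p=-0.1123, T=0.505, ωT=1.653522, cosh=2.708362, sinh=2.516987; start (x,ẋ)=(-0.029900, 0.258500) → end (x,ẋ)=(0.309581, 1.379200)
phase 2: p=0.0579, T=0.441, ωT=1.443966, cosh=2.236730, sinh=2.000740; start (x,ẋ)=(0.309581, 1.379200) → end (x,ẋ)=(1.463593, 4.733663)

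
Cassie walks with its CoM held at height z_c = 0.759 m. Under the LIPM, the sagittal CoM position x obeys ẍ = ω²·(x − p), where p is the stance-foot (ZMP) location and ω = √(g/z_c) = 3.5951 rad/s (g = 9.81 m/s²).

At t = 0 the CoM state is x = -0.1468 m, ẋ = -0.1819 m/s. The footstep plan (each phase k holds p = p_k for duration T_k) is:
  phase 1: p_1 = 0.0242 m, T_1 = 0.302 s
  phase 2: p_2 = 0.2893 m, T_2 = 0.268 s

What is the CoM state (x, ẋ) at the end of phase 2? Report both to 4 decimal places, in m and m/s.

phase 1: p=0.0242, T=0.302, ωT=1.085720, cosh=1.649615, sinh=1.311957; start (x,ẋ)=(-0.146800, -0.181900) → end (x,ẋ)=(-0.324265, -1.106606)
phase 2: p=0.2893, T=0.268, ωT=0.963487, cosh=1.501189, sinh=1.119629; start (x,ẋ)=(-0.324265, -1.106606) → end (x,ẋ)=(-0.976410, -4.130934)

x = -0.9764, ẋ = -4.1309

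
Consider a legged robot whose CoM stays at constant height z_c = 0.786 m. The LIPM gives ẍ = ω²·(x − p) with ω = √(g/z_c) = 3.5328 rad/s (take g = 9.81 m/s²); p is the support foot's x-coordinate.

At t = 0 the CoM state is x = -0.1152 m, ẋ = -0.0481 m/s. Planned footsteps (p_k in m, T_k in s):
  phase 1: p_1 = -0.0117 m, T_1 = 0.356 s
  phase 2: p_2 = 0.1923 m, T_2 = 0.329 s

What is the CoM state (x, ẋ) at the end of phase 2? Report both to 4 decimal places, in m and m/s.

x = -0.8282, ẋ = -3.3517

phase 1: p=-0.0117, T=0.356, ωT=1.257677, cosh=1.900777, sinh=1.616463; start (x,ẋ)=(-0.115200, -0.048100) → end (x,ẋ)=(-0.230439, -0.682479)
phase 2: p=0.1923, T=0.329, ωT=1.162291, cosh=1.755010, sinh=1.442241; start (x,ẋ)=(-0.230439, -0.682479) → end (x,ẋ)=(-0.828228, -3.351675)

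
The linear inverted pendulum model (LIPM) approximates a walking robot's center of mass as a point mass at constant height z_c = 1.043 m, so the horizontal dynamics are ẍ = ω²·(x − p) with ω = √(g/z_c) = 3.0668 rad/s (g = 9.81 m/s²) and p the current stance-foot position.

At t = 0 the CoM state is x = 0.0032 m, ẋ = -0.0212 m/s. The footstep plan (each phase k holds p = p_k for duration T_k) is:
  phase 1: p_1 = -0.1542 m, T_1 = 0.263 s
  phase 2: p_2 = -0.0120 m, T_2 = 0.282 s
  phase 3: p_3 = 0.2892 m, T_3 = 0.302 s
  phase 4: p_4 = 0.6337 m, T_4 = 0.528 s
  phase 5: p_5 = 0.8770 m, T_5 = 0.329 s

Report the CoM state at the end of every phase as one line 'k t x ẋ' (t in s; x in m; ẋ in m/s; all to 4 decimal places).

1 0.2630 0.0510 0.4045
2 0.5450 0.2049 0.7542
3 0.8470 0.4279 0.8264
4 1.3750 0.7474 0.6374
5 1.7040 0.9228 0.5178

phase 1: p=-0.1542, T=0.263, ωT=0.806568, cosh=1.343297, sinh=0.896910; start (x,ẋ)=(0.003200, -0.021200) → end (x,ẋ)=(0.051035, 0.404473)
phase 2: p=-0.0120, T=0.282, ωT=0.864838, cosh=1.397870, sinh=0.976750; start (x,ẋ)=(0.051035, 0.404473) → end (x,ẋ)=(0.204936, 0.754222)
phase 3: p=0.2892, T=0.302, ωT=0.926174, cosh=1.460448, sinh=1.064382; start (x,ẋ)=(0.204936, 0.754222) → end (x,ẋ)=(0.427902, 0.826444)
phase 4: p=0.6337, T=0.528, ωT=1.619270, cosh=2.623724, sinh=2.425681; start (x,ẋ)=(0.427902, 0.826444) → end (x,ẋ)=(0.747416, 0.637410)
phase 5: p=0.8770, T=0.329, ωT=1.008977, cosh=1.553693, sinh=1.189101; start (x,ẋ)=(0.747416, 0.637410) → end (x,ẋ)=(0.922812, 0.517781)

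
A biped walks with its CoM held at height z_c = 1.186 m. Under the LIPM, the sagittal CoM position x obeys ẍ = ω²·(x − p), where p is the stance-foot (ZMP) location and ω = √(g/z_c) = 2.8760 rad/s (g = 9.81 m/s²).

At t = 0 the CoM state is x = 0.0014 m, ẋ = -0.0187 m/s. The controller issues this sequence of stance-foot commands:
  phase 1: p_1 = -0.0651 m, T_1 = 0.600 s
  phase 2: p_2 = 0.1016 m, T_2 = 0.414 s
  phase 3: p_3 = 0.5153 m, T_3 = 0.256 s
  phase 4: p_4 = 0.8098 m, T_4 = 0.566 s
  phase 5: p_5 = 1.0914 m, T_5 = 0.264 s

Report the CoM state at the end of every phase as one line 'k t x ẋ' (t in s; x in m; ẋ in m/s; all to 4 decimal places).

phase 1: p=-0.0651, T=0.600, ωT=1.725600, cosh=2.896978, sinh=2.718912; start (x,ẋ)=(0.001400, -0.018700) → end (x,ẋ)=(0.109870, 0.465829)
phase 2: p=0.1016, T=0.414, ωT=1.190664, cosh=1.796642, sinh=1.492623; start (x,ẋ)=(0.109870, 0.465829) → end (x,ẋ)=(0.358221, 0.872432)
phase 3: p=0.5153, T=0.256, ωT=0.736256, cosh=1.283503, sinh=0.804600; start (x,ẋ)=(0.358221, 0.872432) → end (x,ẋ)=(0.557763, 0.756283)
phase 4: p=0.8098, T=0.566, ωT=1.627816, cosh=2.644549, sinh=2.448191; start (x,ẋ)=(0.557763, 0.756283) → end (x,ẋ)=(0.787061, 0.225436)
phase 5: p=1.0914, T=0.264, ωT=0.759264, cosh=1.302357, sinh=0.834346; start (x,ẋ)=(0.787061, 0.225436) → end (x,ẋ)=(0.760442, -0.436689)

1 0.6000 0.1099 0.4658
2 1.0140 0.3582 0.8724
3 1.2700 0.5578 0.7563
4 1.8360 0.7871 0.2254
5 2.1000 0.7604 -0.4367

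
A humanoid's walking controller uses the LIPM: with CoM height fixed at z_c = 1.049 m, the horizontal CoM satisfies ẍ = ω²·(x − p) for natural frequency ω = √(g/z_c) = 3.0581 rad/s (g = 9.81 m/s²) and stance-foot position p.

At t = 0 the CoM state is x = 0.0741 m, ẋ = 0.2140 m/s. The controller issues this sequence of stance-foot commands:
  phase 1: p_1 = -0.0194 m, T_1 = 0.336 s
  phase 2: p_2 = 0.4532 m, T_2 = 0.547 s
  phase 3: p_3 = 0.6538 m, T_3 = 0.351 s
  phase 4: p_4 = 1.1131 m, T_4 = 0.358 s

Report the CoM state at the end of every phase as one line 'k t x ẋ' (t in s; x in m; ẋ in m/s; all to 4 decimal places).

1 0.3360 0.2132 0.6856
2 0.8830 0.3675 0.0044
3 1.2340 0.1879 -1.1238
4 1.5920 -0.9118 -5.6217

phase 1: p=-0.0194, T=0.336, ωT=1.027522, cosh=1.576013, sinh=1.218120; start (x,ẋ)=(0.074100, 0.214000) → end (x,ẋ)=(0.213199, 0.685567)
phase 2: p=0.4532, T=0.547, ωT=1.672781, cosh=2.757342, sinh=2.569618; start (x,ẋ)=(0.213199, 0.685567) → end (x,ẋ)=(0.367493, 0.004377)
phase 3: p=0.6538, T=0.351, ωT=1.073393, cosh=1.633568, sinh=1.291721; start (x,ẋ)=(0.367493, 0.004377) → end (x,ẋ)=(0.187947, -1.123823)
phase 4: p=1.1131, T=0.358, ωT=1.094800, cosh=1.661595, sinh=1.326989; start (x,ẋ)=(0.187947, -1.123823) → end (x,ẋ)=(-0.911786, -5.621669)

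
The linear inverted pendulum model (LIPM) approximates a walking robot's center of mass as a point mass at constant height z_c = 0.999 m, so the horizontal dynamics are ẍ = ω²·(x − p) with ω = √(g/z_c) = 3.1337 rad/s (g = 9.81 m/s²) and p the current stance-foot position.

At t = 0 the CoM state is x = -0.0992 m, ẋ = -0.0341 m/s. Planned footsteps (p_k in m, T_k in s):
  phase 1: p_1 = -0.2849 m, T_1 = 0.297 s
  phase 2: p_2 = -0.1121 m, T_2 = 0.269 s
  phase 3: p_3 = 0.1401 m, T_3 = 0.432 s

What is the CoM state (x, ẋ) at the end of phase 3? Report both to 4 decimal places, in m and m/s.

phase 1: p=-0.2849, T=0.297, ωT=0.930709, cosh=1.465290, sinh=1.071016; start (x,ẋ)=(-0.099200, -0.034100) → end (x,ẋ)=(-0.024450, 0.573288)
phase 2: p=-0.1121, T=0.269, ωT=0.842965, cosh=1.376839, sinh=0.946407; start (x,ẋ)=(-0.024450, 0.573288) → end (x,ẋ)=(0.181718, 1.049274)
phase 3: p=0.1401, T=0.432, ωT=1.353758, cosh=2.065109, sinh=1.806841; start (x,ẋ)=(0.181718, 1.049274) → end (x,ẋ)=(0.831041, 2.402511)

x = 0.8310, ẋ = 2.4025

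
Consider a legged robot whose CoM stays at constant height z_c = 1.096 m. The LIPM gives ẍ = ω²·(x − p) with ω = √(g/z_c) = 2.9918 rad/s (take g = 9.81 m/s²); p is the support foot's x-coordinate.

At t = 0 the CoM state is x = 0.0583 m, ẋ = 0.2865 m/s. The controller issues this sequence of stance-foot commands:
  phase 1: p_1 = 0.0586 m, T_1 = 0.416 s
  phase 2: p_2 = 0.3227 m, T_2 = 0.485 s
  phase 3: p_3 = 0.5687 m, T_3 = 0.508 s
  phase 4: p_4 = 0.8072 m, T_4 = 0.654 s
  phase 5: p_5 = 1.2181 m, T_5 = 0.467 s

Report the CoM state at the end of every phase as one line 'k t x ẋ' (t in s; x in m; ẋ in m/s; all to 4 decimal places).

phase 1: p=0.0586, T=0.416, ωT=1.244589, cosh=1.879783, sinh=1.591724; start (x,ẋ)=(0.058300, 0.286500) → end (x,ẋ)=(0.210462, 0.537129)
phase 2: p=0.3227, T=0.485, ωT=1.451023, cosh=2.250904, sinh=2.016574; start (x,ẋ)=(0.210462, 0.537129) → end (x,ẋ)=(0.432107, 0.531876)
phase 3: p=0.5687, T=0.508, ωT=1.519834, cosh=2.395108, sinh=2.176360; start (x,ẋ)=(0.432107, 0.531876) → end (x,ẋ)=(0.628453, 0.384510)
phase 4: p=0.8072, T=0.654, ωT=1.956637, cosh=3.608413, sinh=3.467080; start (x,ẋ)=(0.628453, 0.384510) → end (x,ẋ)=(0.607802, -0.466633)
phase 5: p=1.2181, T=0.467, ωT=1.397171, cosh=2.145519, sinh=1.898223; start (x,ẋ)=(0.607802, -0.466633) → end (x,ẋ)=(-0.387372, -4.467113)

1 0.4160 0.2105 0.5371
2 0.9010 0.4321 0.5319
3 1.4090 0.6285 0.3845
4 2.0630 0.6078 -0.4666
5 2.5300 -0.3874 -4.4671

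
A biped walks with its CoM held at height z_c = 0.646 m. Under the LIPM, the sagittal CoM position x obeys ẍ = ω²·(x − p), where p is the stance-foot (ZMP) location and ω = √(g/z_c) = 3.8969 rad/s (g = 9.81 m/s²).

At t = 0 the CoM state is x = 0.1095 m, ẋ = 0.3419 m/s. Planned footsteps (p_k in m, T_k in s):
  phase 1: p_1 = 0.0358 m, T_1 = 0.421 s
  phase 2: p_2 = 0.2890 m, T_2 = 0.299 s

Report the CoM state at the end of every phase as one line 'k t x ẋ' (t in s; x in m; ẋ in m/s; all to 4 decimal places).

1 0.4210 0.4508 1.6278
2 0.7200 1.1782 3.7762

phase 1: p=0.0358, T=0.421, ωT=1.640595, cosh=2.676051, sinh=2.482186; start (x,ẋ)=(0.109500, 0.341900) → end (x,ẋ)=(0.450803, 1.627830)
phase 2: p=0.2890, T=0.299, ωT=1.165173, cosh=1.759173, sinh=1.447305; start (x,ẋ)=(0.450803, 1.627830) → end (x,ẋ)=(1.178214, 3.776204)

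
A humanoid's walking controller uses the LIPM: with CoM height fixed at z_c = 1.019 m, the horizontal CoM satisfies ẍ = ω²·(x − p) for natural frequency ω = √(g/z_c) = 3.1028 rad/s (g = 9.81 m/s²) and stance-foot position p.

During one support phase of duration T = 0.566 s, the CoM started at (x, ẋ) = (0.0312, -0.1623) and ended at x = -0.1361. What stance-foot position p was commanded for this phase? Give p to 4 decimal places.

ωT = 3.1028·0.566 = 1.756185; cosh(ωT) = 2.981503, sinh(ωT) = 2.808801
x(T) = p + (x₀−p)·cosh(ωT) + (ẋ₀/ω)·sinh(ωT) ⇒ p·(1 − cosh) = x(T) − x₀·cosh − (ẋ₀/ω)·sinh
numerator   = -0.1361 − (0.0312)·2.981503 − (-0.1623/3.1028)·2.808801 = -0.082201
denominator = 1 − 2.981503 = -1.981503
p = -0.082201 / -1.981503 = 0.0415

p = 0.0415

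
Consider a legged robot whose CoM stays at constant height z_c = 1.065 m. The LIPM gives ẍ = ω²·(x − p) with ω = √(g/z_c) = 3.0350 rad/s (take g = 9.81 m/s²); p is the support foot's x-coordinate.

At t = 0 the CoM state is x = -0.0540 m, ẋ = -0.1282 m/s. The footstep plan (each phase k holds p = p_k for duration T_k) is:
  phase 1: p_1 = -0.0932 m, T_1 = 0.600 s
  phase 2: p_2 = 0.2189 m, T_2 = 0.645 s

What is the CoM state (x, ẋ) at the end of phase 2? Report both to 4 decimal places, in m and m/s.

phase 1: p=-0.0932, T=0.600, ωT=1.821000, cosh=3.169949, sinh=3.008085; start (x,ẋ)=(-0.054000, -0.128200) → end (x,ẋ)=(-0.096001, -0.048510)
phase 2: p=0.2189, T=0.645, ωT=1.957575, cosh=3.611666, sinh=3.470466; start (x,ẋ)=(-0.096001, -0.048510) → end (x,ẋ)=(-0.973887, -3.492011)

x = -0.9739, ẋ = -3.4920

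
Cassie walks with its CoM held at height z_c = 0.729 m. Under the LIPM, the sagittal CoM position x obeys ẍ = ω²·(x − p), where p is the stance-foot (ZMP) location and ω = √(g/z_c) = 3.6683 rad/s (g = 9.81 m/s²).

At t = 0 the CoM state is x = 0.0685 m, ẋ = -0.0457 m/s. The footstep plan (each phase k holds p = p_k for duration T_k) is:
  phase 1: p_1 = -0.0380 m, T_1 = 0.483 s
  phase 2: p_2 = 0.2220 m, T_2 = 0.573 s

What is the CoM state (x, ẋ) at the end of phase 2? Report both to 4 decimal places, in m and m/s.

x = 1.4064, ẋ = 4.4522

phase 1: p=-0.0380, T=0.483, ωT=1.771789, cosh=3.025697, sinh=2.855668; start (x,ẋ)=(0.068500, -0.045700) → end (x,ẋ)=(0.248661, 0.977361)
phase 2: p=0.2220, T=0.573, ωT=2.101936, cosh=4.152107, sinh=4.029887; start (x,ẋ)=(0.248661, 0.977361) → end (x,ẋ)=(1.406398, 4.452225)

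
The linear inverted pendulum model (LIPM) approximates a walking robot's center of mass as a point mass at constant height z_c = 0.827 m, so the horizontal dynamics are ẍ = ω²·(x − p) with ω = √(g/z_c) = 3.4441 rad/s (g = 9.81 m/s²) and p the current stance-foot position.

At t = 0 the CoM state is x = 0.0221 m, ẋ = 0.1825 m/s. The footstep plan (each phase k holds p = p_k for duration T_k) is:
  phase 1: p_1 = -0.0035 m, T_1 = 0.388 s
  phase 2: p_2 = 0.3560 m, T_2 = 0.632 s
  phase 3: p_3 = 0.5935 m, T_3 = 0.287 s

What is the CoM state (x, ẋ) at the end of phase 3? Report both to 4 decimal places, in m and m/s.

x = -0.4938, ẋ = -3.3872

phase 1: p=-0.0035, T=0.388, ωT=1.336311, cosh=2.033897, sinh=1.771083; start (x,ẋ)=(0.022100, 0.182500) → end (x,ẋ)=(0.142416, 0.527341)
phase 2: p=0.3560, T=0.632, ωT=2.176671, cosh=4.465163, sinh=4.351745; start (x,ẋ)=(0.142416, 0.527341) → end (x,ẋ)=(0.068627, -0.846501)
phase 3: p=0.5935, T=0.287, ωT=0.988457, cosh=1.529617, sinh=1.157467; start (x,ẋ)=(0.068627, -0.846501) → end (x,ẋ)=(-0.493841, -3.387195)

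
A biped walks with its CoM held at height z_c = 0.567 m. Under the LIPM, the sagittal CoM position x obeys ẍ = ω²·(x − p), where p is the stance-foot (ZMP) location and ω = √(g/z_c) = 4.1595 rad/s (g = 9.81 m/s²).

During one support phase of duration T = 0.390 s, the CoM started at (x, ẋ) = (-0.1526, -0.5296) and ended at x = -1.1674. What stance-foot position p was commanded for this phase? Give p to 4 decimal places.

p = 0.2797

ωT = 4.1595·0.390 = 1.622205; cosh(ωT) = 2.630854, sinh(ωT) = 2.433391
x(T) = p + (x₀−p)·cosh(ωT) + (ẋ₀/ω)·sinh(ωT) ⇒ p·(1 − cosh) = x(T) − x₀·cosh − (ẋ₀/ω)·sinh
numerator   = -1.1674 − (-0.1526)·2.630854 − (-0.5296/4.1595)·2.433391 = -0.456105
denominator = 1 − 2.630854 = -1.630854
p = -0.456105 / -1.630854 = 0.2797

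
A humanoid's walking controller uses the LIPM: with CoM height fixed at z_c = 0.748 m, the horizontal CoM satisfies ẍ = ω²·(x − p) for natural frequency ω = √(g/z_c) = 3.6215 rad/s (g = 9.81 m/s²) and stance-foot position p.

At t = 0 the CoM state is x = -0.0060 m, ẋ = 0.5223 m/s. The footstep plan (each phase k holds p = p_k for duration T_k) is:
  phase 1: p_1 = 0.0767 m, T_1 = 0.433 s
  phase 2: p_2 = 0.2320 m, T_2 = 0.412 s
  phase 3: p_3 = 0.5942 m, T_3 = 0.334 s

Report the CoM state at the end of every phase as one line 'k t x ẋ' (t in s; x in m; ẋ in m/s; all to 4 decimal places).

1 0.4330 0.2006 0.6201
2 0.8450 0.5201 1.2085
3 1.1790 0.9685 1.7962

phase 1: p=0.0767, T=0.433, ωT=1.568110, cosh=2.503004, sinh=2.294565; start (x,ẋ)=(-0.006000, 0.522300) → end (x,ẋ)=(0.200628, 0.620101)
phase 2: p=0.2320, T=0.412, ωT=1.492058, cosh=2.335573, sinh=2.110664; start (x,ẋ)=(0.200628, 0.620101) → end (x,ẋ)=(0.520133, 1.208494)
phase 3: p=0.5942, T=0.334, ωT=1.209581, cosh=1.825201, sinh=1.526879; start (x,ẋ)=(0.520133, 1.208494) → end (x,ẋ)=(0.968533, 1.796187)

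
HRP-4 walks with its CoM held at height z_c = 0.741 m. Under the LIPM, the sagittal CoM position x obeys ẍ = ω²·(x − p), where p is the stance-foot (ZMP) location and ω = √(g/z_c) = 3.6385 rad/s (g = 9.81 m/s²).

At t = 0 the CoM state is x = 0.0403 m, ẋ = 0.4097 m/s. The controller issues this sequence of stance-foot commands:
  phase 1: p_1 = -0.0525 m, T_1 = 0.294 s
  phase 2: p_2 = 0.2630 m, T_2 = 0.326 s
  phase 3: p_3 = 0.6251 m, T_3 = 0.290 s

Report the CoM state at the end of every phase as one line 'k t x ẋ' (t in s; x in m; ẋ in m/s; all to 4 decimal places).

phase 1: p=-0.0525, T=0.294, ωT=1.069719, cosh=1.628833, sinh=1.285728; start (x,ẋ)=(0.040300, 0.409700) → end (x,ẋ)=(0.243430, 1.101462)
phase 2: p=0.2630, T=0.326, ωT=1.186151, cosh=1.789924, sinh=1.484530; start (x,ẋ)=(0.243430, 1.101462) → end (x,ẋ)=(0.677375, 1.865829)
phase 3: p=0.6251, T=0.290, ωT=1.055165, cosh=1.610292, sinh=1.262157; start (x,ẋ)=(0.677375, 1.865829) → end (x,ẋ)=(1.356514, 3.244595)

1 0.2940 0.2434 1.1015
2 0.6200 0.6774 1.8658
3 0.9100 1.3565 3.2446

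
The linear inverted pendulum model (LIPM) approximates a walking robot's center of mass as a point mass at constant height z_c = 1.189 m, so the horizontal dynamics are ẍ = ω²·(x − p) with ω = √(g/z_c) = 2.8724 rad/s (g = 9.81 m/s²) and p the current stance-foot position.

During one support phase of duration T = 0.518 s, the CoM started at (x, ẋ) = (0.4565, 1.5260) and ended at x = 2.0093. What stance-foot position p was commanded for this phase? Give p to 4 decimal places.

ωT = 2.8724·0.518 = 1.487903; cosh(ωT) = 2.326824, sinh(ωT) = 2.100978
x(T) = p + (x₀−p)·cosh(ωT) + (ẋ₀/ω)·sinh(ωT) ⇒ p·(1 − cosh) = x(T) − x₀·cosh − (ẋ₀/ω)·sinh
numerator   = 2.0093 − (0.4565)·2.326824 − (1.5260/2.8724)·2.100978 = -0.169067
denominator = 1 − 2.326824 = -1.326824
p = -0.169067 / -1.326824 = 0.1274

p = 0.1274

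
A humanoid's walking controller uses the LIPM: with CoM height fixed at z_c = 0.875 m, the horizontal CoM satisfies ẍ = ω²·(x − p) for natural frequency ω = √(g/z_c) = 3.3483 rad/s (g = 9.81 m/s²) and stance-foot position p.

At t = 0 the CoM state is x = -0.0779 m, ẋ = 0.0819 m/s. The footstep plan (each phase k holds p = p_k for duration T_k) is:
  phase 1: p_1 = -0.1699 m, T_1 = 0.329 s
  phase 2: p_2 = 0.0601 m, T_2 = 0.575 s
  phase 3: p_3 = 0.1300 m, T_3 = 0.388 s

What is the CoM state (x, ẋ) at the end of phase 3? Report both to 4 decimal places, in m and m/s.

phase 1: p=-0.1699, T=0.329, ωT=1.101591, cosh=1.670645, sinh=1.338303; start (x,ẋ)=(-0.077900, 0.081900) → end (x,ẋ)=(0.016534, 0.549082)
phase 2: p=0.0601, T=0.575, ωT=1.925272, cosh=3.501426, sinh=3.355590; start (x,ẋ)=(0.016534, 0.549082) → end (x,ẋ)=(0.457836, 1.433088)
phase 3: p=0.1300, T=0.388, ωT=1.299140, cosh=1.969455, sinh=1.696689; start (x,ẋ)=(0.457836, 1.433088) → end (x,ẋ)=(1.501848, 4.684844)

x = 1.5018, ẋ = 4.6848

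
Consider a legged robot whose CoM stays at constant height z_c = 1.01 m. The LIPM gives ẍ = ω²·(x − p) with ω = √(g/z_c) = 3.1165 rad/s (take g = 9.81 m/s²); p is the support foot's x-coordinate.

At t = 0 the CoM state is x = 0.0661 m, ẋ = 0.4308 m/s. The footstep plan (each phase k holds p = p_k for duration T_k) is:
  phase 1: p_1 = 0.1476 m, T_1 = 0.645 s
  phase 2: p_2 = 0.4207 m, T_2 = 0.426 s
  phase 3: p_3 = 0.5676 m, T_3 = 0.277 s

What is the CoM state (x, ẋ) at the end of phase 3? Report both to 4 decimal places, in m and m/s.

x = 1.0180, ẋ = 1.7021

phase 1: p=0.1476, T=0.645, ωT=2.010142, cosh=3.799175, sinh=3.665206; start (x,ẋ)=(0.066100, 0.430800) → end (x,ẋ)=(0.344616, 0.705742)
phase 2: p=0.4207, T=0.426, ωT=1.327629, cosh=2.018597, sinh=1.753492; start (x,ẋ)=(0.344616, 0.705742) → end (x,ẋ)=(0.664201, 1.008827)
phase 3: p=0.5676, T=0.277, ωT=0.863271, cosh=1.396341, sinh=0.974561; start (x,ẋ)=(0.664201, 1.008827) → end (x,ẋ)=(1.017958, 1.702065)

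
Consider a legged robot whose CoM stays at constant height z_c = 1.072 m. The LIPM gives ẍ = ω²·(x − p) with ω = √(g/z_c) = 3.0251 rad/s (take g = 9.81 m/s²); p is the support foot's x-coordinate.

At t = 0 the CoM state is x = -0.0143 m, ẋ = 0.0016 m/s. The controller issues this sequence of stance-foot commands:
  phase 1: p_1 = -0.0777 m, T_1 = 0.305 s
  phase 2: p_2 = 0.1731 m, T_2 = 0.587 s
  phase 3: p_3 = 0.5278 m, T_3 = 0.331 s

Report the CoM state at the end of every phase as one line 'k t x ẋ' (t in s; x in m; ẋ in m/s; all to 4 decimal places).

1 0.3050 0.0152 0.2055
2 0.8920 -0.1116 -0.7456
3 1.2230 -0.7500 -3.4287

phase 1: p=-0.0777, T=0.305, ωT=0.922655, cosh=1.456712, sinh=1.059250; start (x,ẋ)=(-0.014300, 0.001600) → end (x,ẋ)=(0.015216, 0.205486)
phase 2: p=0.1731, T=0.587, ωT=1.775734, cosh=3.036985, sinh=2.867626; start (x,ẋ)=(0.015216, 0.205486) → end (x,ẋ)=(-0.111603, -0.745565)
phase 3: p=0.5278, T=0.331, ωT=1.001308, cosh=1.544619, sinh=1.177221; start (x,ẋ)=(-0.111603, -0.745565) → end (x,ẋ)=(-0.749972, -3.428663)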